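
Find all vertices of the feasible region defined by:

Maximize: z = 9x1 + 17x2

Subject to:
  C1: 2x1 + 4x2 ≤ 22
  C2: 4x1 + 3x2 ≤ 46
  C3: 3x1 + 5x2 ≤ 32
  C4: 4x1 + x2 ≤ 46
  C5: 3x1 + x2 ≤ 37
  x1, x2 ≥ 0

(0, 0), (10.67, 0), (9, 1), (0, 5.5)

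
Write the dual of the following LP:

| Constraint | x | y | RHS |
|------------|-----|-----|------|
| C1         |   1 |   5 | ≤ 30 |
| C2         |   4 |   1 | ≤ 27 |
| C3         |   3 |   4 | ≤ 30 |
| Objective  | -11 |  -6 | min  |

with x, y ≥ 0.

Primal min cᵀx s.t. Ax ≤ b, x ≥ 0  →  Dual max −bᵀy s.t. Aᵀy ≥ −c, y ≥ 0.

Maximize: z = -30y1 - 27y2 - 30y3

Subject to:
  y1 + 4y2 + 3y3 ≥ 11
  5y1 + y2 + 4y3 ≥ 6
  y1, y2, y3 ≥ 0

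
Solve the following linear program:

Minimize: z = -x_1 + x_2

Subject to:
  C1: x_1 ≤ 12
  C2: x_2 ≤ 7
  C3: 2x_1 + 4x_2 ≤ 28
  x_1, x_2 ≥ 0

Evaluate the objective at each vertex of the feasible region:
  z(0, 0) = 0
  z(12, 0) = -12  ←
  z(12, 1) = -11
  z(0, 7) = 7
The minimum is at x_1 = 12, x_2 = 0.

x_1 = 12, x_2 = 0, z = -12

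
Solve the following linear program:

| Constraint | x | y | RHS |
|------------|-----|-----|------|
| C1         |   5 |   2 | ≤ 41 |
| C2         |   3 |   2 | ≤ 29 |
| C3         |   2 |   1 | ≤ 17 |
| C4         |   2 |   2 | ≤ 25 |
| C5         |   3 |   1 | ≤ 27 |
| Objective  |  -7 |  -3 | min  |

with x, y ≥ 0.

Evaluate the objective at each vertex of the feasible region:
  z(0, 0) = 0
  z(8.2, 0) = -57.4
  z(7, 3) = -58  ←
  z(5, 7) = -56
  z(4, 8.5) = -53.5
  z(0, 12.5) = -37.5
The minimum is at x = 7, y = 3.

x = 7, y = 3, z = -58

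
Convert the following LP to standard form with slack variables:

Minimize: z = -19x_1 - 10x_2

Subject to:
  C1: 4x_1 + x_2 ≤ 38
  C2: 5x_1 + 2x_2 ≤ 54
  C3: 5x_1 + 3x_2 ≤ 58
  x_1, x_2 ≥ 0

min z = -19x_1 - 10x_2

s.t.
  4x_1 + x_2 + s1 = 38
  5x_1 + 2x_2 + s2 = 54
  5x_1 + 3x_2 + s3 = 58
  x_1, x_2, s1, s2, s3 ≥ 0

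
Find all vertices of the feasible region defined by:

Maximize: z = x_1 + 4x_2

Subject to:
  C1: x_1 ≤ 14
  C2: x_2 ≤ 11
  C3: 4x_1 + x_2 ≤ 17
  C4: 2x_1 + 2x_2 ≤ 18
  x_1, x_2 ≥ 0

(0, 0), (4.25, 0), (2.667, 6.333), (0, 9)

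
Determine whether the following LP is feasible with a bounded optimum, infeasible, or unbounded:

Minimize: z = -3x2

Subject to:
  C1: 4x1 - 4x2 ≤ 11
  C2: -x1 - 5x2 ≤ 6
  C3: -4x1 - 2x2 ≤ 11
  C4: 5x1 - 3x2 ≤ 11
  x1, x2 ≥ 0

Unbounded (objective can decrease without bound)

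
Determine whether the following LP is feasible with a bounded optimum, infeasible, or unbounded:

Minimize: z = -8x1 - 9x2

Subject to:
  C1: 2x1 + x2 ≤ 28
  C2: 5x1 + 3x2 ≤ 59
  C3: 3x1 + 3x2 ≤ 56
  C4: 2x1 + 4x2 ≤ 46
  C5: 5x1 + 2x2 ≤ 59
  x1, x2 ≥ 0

Feasible with a bounded optimal solution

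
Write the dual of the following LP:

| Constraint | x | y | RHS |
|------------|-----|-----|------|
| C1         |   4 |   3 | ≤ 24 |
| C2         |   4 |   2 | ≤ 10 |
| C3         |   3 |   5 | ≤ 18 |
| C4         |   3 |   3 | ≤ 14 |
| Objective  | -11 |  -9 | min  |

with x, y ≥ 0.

Primal min cᵀx s.t. Ax ≤ b, x ≥ 0  →  Dual max −bᵀy s.t. Aᵀy ≥ −c, y ≥ 0.

Maximize: z = -24y1 - 10y2 - 18y3 - 14y4

Subject to:
  4y1 + 4y2 + 3y3 + 3y4 ≥ 11
  3y1 + 2y2 + 5y3 + 3y4 ≥ 9
  y1, y2, y3, y4 ≥ 0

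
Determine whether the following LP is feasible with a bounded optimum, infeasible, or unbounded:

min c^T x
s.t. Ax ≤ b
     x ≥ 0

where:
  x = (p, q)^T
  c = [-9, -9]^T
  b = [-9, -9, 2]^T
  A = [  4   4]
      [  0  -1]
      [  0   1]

Infeasible (no feasible solution exists)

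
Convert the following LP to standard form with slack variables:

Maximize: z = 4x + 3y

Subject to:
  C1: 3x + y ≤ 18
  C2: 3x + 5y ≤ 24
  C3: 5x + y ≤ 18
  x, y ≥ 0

max z = 4x + 3y

s.t.
  3x + y + s1 = 18
  3x + 5y + s2 = 24
  5x + y + s3 = 18
  x, y, s1, s2, s3 ≥ 0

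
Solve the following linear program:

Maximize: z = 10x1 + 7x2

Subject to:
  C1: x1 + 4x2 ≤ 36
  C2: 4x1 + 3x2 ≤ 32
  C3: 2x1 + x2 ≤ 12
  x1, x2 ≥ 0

Evaluate the objective at each vertex of the feasible region:
  z(0, 0) = 0
  z(6, 0) = 60
  z(2, 8) = 76  ←
  z(1.538, 8.615) = 75.69
  z(0, 9) = 63
The maximum is at x1 = 2, x2 = 8.

x1 = 2, x2 = 8, z = 76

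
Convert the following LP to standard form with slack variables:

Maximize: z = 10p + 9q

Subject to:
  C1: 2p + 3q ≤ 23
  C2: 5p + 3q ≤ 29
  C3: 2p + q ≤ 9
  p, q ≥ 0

max z = 10p + 9q

s.t.
  2p + 3q + s1 = 23
  5p + 3q + s2 = 29
  2p + q + s3 = 9
  p, q, s1, s2, s3 ≥ 0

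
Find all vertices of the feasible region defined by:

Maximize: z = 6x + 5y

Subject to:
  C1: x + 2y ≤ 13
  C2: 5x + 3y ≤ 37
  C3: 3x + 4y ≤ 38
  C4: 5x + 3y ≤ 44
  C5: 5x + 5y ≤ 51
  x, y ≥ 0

(0, 0), (7.4, 0), (5, 4), (0, 6.5)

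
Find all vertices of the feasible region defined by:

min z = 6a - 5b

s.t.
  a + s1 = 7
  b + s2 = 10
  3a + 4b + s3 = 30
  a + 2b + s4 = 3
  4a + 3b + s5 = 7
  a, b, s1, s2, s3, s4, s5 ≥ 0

(0, 0), (1.75, 0), (1, 1), (0, 1.5)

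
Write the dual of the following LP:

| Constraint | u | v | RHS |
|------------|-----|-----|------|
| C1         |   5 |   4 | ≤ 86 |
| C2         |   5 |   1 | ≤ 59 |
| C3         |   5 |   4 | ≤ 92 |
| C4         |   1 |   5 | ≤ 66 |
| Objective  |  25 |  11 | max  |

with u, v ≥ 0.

Primal max cᵀx s.t. Ax ≤ b, x ≥ 0  →  Dual min bᵀy s.t. Aᵀy ≥ c, y ≥ 0.

Minimize: z = 86y1 + 59y2 + 92y3 + 66y4

Subject to:
  5y1 + 5y2 + 5y3 + y4 ≥ 25
  4y1 + y2 + 4y3 + 5y4 ≥ 11
  y1, y2, y3, y4 ≥ 0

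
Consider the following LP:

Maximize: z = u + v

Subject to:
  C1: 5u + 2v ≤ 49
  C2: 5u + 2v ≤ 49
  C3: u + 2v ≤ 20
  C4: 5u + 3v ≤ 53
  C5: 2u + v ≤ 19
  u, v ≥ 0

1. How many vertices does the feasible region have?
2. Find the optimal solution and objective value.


1. 4
2. u = 6, v = 7, z = 13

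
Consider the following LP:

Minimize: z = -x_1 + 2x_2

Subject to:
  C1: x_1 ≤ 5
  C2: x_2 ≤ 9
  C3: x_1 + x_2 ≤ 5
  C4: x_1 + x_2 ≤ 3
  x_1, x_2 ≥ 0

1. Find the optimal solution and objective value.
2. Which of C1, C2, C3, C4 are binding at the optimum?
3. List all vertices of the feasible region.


1. x_1 = 3, x_2 = 0, z = -3
2. C4
3. (0, 0), (3, 0), (0, 3)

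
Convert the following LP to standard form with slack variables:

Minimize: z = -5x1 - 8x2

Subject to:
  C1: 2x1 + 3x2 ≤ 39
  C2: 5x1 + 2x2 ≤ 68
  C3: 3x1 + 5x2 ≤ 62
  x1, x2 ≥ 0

min z = -5x1 - 8x2

s.t.
  2x1 + 3x2 + s1 = 39
  5x1 + 2x2 + s2 = 68
  3x1 + 5x2 + s3 = 62
  x1, x2, s1, s2, s3 ≥ 0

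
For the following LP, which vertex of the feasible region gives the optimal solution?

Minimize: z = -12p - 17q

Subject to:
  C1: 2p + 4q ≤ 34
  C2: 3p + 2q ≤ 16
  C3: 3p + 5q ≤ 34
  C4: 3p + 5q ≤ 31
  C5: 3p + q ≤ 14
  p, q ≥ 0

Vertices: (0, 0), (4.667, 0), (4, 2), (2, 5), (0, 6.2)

Evaluate the objective at each vertex of the feasible region:
  z(0, 0) = 0
  z(4.667, 0) = -56
  z(4, 2) = -82
  z(2, 5) = -109  ←
  z(0, 6.2) = -105.4
The minimum is at p = 2, q = 5.

(2, 5)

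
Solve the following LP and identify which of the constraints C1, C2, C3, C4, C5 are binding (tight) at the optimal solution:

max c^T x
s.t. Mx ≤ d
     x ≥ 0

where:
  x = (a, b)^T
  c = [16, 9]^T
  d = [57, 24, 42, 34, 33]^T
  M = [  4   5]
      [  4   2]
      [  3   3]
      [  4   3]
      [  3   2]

At a = 1, b = 10, compute slack b - a·x for each constraint:
  C1: 57 − 54 = 3  (slack)
  C2: 24 − 24 = 0  (binding)
  C3: 42 − 33 = 9  (slack)
  C4: 34 − 34 = 0  (binding)
  C5: 33 − 23 = 10  (slack)

Optimal: a = 1, b = 10
Binding: C2, C4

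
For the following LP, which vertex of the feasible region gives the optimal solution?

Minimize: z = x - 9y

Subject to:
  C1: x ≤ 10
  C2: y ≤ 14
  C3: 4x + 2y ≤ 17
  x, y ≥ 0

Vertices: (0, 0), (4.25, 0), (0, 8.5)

Evaluate the objective at each vertex of the feasible region:
  z(0, 0) = 0
  z(4.25, 0) = 4.25
  z(0, 8.5) = -76.5  ←
The minimum is at x = 0, y = 8.5.

(0, 8.5)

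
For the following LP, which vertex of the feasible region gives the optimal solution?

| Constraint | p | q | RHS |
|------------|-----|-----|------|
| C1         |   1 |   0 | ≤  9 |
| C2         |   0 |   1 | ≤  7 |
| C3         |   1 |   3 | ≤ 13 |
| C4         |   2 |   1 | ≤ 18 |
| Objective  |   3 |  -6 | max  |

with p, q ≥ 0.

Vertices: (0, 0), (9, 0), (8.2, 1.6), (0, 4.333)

Evaluate the objective at each vertex of the feasible region:
  z(0, 0) = 0
  z(9, 0) = 27  ←
  z(8.2, 1.6) = 15
  z(0, 4.333) = -26
The maximum is at p = 9, q = 0.

(9, 0)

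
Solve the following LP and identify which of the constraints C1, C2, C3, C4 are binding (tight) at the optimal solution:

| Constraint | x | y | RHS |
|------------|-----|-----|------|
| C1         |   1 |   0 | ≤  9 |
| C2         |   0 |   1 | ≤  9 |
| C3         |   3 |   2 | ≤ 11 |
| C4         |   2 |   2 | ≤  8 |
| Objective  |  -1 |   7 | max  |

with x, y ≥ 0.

At x = 0, y = 4, compute slack b - a·x for each constraint:
  C1: 9 − 0 = 9  (slack)
  C2: 9 − 4 = 5  (slack)
  C3: 11 − 8 = 3  (slack)
  C4: 8 − 8 = 0  (binding)

Optimal: x = 0, y = 4
Binding: C4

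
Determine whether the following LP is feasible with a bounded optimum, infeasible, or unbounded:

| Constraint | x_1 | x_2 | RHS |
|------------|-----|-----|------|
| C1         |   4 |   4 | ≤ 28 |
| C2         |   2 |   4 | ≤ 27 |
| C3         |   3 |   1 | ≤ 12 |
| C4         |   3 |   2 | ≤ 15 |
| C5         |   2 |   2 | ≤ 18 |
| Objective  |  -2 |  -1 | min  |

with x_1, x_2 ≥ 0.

Feasible with a bounded optimal solution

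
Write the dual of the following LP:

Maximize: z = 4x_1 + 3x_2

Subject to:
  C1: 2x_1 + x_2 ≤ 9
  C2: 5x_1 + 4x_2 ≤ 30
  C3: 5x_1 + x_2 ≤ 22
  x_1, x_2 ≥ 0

Primal max cᵀx s.t. Ax ≤ b, x ≥ 0  →  Dual min bᵀy s.t. Aᵀy ≥ c, y ≥ 0.

Minimize: z = 9y1 + 30y2 + 22y3

Subject to:
  2y1 + 5y2 + 5y3 ≥ 4
  y1 + 4y2 + y3 ≥ 3
  y1, y2, y3 ≥ 0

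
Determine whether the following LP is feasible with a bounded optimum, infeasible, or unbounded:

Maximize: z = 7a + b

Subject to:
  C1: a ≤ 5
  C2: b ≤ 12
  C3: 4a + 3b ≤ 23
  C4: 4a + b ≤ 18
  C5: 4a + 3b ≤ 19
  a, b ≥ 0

Feasible with a bounded optimal solution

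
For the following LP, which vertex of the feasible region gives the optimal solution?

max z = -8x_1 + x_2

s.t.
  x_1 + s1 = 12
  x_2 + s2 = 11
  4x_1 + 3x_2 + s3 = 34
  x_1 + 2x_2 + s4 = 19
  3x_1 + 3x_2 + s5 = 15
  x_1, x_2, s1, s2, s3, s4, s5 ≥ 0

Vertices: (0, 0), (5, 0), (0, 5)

Evaluate the objective at each vertex of the feasible region:
  z(0, 0) = 0
  z(5, 0) = -40
  z(0, 5) = 5  ←
The maximum is at x_1 = 0, x_2 = 5.

(0, 5)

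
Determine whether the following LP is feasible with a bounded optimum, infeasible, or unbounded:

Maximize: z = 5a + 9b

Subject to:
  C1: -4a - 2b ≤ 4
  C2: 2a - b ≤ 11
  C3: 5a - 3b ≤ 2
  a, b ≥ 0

Unbounded (objective can increase without bound)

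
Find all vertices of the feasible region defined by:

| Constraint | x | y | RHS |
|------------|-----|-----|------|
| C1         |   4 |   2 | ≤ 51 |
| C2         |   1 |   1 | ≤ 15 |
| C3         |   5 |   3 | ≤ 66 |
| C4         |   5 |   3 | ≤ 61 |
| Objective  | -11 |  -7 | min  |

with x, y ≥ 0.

(0, 0), (12.2, 0), (8, 7), (0, 15)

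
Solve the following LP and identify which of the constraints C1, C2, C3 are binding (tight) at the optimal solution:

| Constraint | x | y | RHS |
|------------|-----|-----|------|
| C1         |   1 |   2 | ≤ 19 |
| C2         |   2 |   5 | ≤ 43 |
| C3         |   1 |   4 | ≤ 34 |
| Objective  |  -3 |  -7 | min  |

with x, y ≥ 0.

At x = 9, y = 5, compute slack b - a·x for each constraint:
  C1: 19 − 19 = 0  (binding)
  C2: 43 − 43 = 0  (binding)
  C3: 34 − 29 = 5  (slack)

Optimal: x = 9, y = 5
Binding: C1, C2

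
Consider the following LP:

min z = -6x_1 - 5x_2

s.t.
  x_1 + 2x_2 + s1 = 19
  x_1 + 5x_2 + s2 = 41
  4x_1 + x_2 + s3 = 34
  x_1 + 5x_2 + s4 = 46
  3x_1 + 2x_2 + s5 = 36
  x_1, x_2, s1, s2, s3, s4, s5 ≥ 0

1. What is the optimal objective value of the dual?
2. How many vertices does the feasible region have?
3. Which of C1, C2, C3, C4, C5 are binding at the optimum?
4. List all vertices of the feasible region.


1. -72
2. 5
3. C1, C3
4. (0, 0), (8.5, 0), (7, 6), (4.333, 7.333), (0, 8.2)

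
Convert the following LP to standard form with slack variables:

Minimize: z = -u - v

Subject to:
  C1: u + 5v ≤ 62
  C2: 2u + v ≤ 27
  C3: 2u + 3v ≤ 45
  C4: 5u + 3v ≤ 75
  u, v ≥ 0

min z = -u - v

s.t.
  u + 5v + s1 = 62
  2u + v + s2 = 27
  2u + 3v + s3 = 45
  5u + 3v + s4 = 75
  u, v, s1, s2, s3, s4 ≥ 0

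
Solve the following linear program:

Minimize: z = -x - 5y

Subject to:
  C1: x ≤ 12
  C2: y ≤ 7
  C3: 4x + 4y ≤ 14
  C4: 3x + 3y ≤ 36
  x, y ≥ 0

Evaluate the objective at each vertex of the feasible region:
  z(0, 0) = 0
  z(3.5, 0) = -3.5
  z(0, 3.5) = -17.5  ←
The minimum is at x = 0, y = 3.5.

x = 0, y = 3.5, z = -17.5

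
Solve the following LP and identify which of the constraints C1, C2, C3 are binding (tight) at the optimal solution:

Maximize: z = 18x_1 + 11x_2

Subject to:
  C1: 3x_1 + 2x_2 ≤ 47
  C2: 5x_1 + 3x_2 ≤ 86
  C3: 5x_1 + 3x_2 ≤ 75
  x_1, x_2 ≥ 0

At x_1 = 9, x_2 = 10, compute slack b - a·x for each constraint:
  C1: 47 − 47 = 0  (binding)
  C2: 86 − 75 = 11  (slack)
  C3: 75 − 75 = 0  (binding)

Optimal: x_1 = 9, x_2 = 10
Binding: C1, C3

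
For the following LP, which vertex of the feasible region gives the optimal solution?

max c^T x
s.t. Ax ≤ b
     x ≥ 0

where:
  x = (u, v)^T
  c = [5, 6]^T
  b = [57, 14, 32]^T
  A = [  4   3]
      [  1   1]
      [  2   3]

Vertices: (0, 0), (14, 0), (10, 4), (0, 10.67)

Evaluate the objective at each vertex of the feasible region:
  z(0, 0) = 0
  z(14, 0) = 70
  z(10, 4) = 74  ←
  z(0, 10.67) = 64
The maximum is at u = 10, v = 4.

(10, 4)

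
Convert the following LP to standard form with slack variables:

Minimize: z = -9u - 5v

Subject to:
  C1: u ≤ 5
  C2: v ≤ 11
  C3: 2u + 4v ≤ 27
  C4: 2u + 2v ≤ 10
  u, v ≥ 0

min z = -9u - 5v

s.t.
  u + s1 = 5
  v + s2 = 11
  2u + 4v + s3 = 27
  2u + 2v + s4 = 10
  u, v, s1, s2, s3, s4 ≥ 0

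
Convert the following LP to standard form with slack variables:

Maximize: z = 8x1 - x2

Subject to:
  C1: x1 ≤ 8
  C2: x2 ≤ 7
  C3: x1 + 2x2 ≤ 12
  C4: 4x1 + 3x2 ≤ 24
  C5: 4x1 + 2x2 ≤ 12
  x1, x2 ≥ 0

max z = 8x1 - x2

s.t.
  x1 + s1 = 8
  x2 + s2 = 7
  x1 + 2x2 + s3 = 12
  4x1 + 3x2 + s4 = 24
  4x1 + 2x2 + s5 = 12
  x1, x2, s1, s2, s3, s4, s5 ≥ 0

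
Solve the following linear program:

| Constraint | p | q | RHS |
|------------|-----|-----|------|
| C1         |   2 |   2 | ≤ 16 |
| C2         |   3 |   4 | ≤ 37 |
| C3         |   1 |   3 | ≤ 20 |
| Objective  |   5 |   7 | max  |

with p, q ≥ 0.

Evaluate the objective at each vertex of the feasible region:
  z(0, 0) = 0
  z(8, 0) = 40
  z(2, 6) = 52  ←
  z(0, 6.667) = 46.67
The maximum is at p = 2, q = 6.

p = 2, q = 6, z = 52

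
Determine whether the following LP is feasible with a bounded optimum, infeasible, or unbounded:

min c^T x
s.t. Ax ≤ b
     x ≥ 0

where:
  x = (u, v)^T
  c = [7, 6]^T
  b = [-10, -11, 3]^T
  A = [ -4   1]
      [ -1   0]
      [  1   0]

Infeasible (no feasible solution exists)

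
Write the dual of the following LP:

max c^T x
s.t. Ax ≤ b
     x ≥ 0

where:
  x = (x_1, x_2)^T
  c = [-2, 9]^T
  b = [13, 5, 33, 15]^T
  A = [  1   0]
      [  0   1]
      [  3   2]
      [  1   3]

Primal max cᵀx s.t. Ax ≤ b, x ≥ 0  →  Dual min bᵀy s.t. Aᵀy ≥ c, y ≥ 0.

Minimize: z = 13y1 + 5y2 + 33y3 + 15y4

Subject to:
  y1 + 3y3 + y4 ≥ -2
  y2 + 2y3 + 3y4 ≥ 9
  y1, y2, y3, y4 ≥ 0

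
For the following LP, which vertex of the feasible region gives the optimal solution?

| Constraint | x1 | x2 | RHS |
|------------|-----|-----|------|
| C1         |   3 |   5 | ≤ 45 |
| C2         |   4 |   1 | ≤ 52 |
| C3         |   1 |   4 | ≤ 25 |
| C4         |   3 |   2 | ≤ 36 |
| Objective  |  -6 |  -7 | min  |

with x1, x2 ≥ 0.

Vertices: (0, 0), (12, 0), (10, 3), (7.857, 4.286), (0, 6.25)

Evaluate the objective at each vertex of the feasible region:
  z(0, 0) = 0
  z(12, 0) = -72
  z(10, 3) = -81  ←
  z(7.857, 4.286) = -77.14
  z(0, 6.25) = -43.75
The minimum is at x1 = 10, x2 = 3.

(10, 3)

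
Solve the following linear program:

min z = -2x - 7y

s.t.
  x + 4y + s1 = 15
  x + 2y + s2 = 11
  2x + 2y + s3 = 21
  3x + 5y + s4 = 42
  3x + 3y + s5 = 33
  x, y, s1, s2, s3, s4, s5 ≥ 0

Evaluate the objective at each vertex of the feasible region:
  z(0, 0) = 0
  z(10.5, 0) = -21
  z(10, 0.5) = -23.5
  z(7, 2) = -28  ←
  z(0, 3.75) = -26.25
The minimum is at x = 7, y = 2.

x = 7, y = 2, z = -28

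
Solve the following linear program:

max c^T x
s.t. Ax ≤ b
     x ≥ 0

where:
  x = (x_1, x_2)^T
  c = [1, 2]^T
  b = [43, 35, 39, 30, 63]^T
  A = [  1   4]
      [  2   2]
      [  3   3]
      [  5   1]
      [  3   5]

Evaluate the objective at each vertex of the feasible region:
  z(0, 0) = 0
  z(6, 0) = 6
  z(4.25, 8.75) = 21.75
  z(3, 10) = 23  ←
  z(0, 10.75) = 21.5
The maximum is at x_1 = 3, x_2 = 10.

x_1 = 3, x_2 = 10, z = 23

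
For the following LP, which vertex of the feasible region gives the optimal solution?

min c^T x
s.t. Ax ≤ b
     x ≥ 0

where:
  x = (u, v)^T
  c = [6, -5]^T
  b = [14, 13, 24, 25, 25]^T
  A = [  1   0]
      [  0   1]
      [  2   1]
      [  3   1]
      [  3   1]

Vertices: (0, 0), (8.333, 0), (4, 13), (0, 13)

Evaluate the objective at each vertex of the feasible region:
  z(0, 0) = 0
  z(8.333, 0) = 50
  z(4, 13) = -41
  z(0, 13) = -65  ←
The minimum is at u = 0, v = 13.

(0, 13)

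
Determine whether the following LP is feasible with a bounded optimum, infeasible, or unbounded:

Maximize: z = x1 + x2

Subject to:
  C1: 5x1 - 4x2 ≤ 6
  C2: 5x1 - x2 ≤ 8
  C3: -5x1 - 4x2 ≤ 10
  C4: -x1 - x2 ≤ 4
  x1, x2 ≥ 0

Unbounded (objective can increase without bound)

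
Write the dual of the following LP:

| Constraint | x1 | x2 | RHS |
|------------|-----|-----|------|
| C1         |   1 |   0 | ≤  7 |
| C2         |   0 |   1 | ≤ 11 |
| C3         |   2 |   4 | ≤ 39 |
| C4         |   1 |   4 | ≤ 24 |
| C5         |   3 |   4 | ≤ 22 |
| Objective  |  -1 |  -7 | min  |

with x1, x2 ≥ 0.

Primal min cᵀx s.t. Ax ≤ b, x ≥ 0  →  Dual max −bᵀy s.t. Aᵀy ≥ −c, y ≥ 0.

Maximize: z = -7y1 - 11y2 - 39y3 - 24y4 - 22y5

Subject to:
  y1 + 2y3 + y4 + 3y5 ≥ 1
  y2 + 4y3 + 4y4 + 4y5 ≥ 7
  y1, y2, y3, y4, y5 ≥ 0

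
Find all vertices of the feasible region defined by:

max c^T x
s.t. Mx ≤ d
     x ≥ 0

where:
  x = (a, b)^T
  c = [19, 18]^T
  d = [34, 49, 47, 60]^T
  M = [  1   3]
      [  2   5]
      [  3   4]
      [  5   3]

(0, 0), (12, 0), (9, 5), (5.571, 7.571), (0, 9.8)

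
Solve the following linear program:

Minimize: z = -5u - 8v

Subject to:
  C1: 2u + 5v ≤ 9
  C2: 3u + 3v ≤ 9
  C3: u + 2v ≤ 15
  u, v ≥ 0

Evaluate the objective at each vertex of the feasible region:
  z(0, 0) = 0
  z(3, 0) = -15
  z(2, 1) = -18  ←
  z(0, 1.8) = -14.4
The minimum is at u = 2, v = 1.

u = 2, v = 1, z = -18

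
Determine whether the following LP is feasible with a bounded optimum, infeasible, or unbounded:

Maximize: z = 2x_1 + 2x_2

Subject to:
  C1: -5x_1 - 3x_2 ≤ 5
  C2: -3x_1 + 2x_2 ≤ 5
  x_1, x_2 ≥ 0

Unbounded (objective can increase without bound)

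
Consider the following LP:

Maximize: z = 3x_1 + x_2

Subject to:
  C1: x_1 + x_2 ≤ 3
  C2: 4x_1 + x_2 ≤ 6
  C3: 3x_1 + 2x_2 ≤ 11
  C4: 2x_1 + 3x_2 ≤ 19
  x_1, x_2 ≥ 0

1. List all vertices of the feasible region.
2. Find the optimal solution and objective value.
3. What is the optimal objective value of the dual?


1. (0, 0), (1.5, 0), (1, 2), (0, 3)
2. x_1 = 1, x_2 = 2, z = 5
3. 5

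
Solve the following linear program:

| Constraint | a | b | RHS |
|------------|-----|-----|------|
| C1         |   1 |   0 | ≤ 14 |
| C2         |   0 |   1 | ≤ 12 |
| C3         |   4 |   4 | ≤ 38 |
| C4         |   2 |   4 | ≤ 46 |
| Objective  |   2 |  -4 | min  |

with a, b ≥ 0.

Evaluate the objective at each vertex of the feasible region:
  z(0, 0) = 0
  z(9.5, 0) = 19
  z(0, 9.5) = -38  ←
The minimum is at a = 0, b = 9.5.

a = 0, b = 9.5, z = -38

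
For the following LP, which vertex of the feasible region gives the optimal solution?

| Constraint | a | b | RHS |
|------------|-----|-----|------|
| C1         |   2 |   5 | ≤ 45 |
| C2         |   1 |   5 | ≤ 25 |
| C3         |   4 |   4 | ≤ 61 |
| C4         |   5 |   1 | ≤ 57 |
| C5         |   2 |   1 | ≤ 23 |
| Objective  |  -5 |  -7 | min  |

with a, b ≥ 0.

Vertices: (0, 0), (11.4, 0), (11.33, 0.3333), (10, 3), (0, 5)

Evaluate the objective at each vertex of the feasible region:
  z(0, 0) = 0
  z(11.4, 0) = -57
  z(11.33, 0.3333) = -59
  z(10, 3) = -71  ←
  z(0, 5) = -35
The minimum is at a = 10, b = 3.

(10, 3)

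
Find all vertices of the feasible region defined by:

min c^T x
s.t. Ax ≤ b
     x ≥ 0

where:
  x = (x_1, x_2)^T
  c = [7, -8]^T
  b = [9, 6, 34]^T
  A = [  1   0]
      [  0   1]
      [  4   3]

(0, 0), (8.5, 0), (4, 6), (0, 6)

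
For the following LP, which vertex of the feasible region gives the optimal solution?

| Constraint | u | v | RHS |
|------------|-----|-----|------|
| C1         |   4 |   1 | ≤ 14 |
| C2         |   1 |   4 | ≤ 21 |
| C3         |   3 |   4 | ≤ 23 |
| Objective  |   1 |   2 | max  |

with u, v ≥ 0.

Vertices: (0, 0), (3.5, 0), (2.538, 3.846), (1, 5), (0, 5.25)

Evaluate the objective at each vertex of the feasible region:
  z(0, 0) = 0
  z(3.5, 0) = 3.5
  z(2.538, 3.846) = 10.23
  z(1, 5) = 11  ←
  z(0, 5.25) = 10.5
The maximum is at u = 1, v = 5.

(1, 5)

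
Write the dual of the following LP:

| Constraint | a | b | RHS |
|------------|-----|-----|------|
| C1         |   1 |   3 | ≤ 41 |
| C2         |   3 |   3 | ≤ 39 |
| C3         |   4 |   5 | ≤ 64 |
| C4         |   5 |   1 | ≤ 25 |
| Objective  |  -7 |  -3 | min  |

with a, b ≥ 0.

Primal min cᵀx s.t. Ax ≤ b, x ≥ 0  →  Dual max −bᵀy s.t. Aᵀy ≥ −c, y ≥ 0.

Maximize: z = -41y1 - 39y2 - 64y3 - 25y4

Subject to:
  y1 + 3y2 + 4y3 + 5y4 ≥ 7
  3y1 + 3y2 + 5y3 + y4 ≥ 3
  y1, y2, y3, y4 ≥ 0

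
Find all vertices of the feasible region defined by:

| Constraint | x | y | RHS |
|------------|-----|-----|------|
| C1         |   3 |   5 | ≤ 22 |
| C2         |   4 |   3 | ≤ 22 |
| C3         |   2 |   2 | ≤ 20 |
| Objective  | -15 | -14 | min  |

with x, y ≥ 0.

(0, 0), (5.5, 0), (4, 2), (0, 4.4)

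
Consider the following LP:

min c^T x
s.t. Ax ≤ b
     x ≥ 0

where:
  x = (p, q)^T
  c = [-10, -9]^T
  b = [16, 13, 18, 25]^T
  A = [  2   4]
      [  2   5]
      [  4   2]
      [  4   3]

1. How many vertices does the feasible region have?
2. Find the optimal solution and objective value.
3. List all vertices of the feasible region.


1. 4
2. p = 4, q = 1, z = -49
3. (0, 0), (4.5, 0), (4, 1), (0, 2.6)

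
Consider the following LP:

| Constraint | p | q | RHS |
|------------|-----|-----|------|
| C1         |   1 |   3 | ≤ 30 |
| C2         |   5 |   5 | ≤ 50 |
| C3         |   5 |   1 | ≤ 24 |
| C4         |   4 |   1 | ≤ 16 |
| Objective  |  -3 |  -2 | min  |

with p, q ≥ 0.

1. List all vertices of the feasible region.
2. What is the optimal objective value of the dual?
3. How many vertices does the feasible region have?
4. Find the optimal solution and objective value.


1. (0, 0), (4, 0), (2, 8), (0, 10)
2. -22
3. 4
4. p = 2, q = 8, z = -22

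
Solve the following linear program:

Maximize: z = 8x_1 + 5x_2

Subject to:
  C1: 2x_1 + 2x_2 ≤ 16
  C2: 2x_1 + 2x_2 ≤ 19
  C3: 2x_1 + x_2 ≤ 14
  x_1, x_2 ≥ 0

Evaluate the objective at each vertex of the feasible region:
  z(0, 0) = 0
  z(7, 0) = 56
  z(6, 2) = 58  ←
  z(0, 8) = 40
The maximum is at x_1 = 6, x_2 = 2.

x_1 = 6, x_2 = 2, z = 58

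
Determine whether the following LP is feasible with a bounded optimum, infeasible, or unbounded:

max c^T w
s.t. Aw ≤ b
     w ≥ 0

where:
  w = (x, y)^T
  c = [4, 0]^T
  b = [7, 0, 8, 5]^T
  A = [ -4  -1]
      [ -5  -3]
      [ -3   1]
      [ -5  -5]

Unbounded (objective can increase without bound)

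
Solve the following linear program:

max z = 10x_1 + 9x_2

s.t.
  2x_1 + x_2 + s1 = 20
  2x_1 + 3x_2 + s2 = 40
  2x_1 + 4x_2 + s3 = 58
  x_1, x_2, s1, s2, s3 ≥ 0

Evaluate the objective at each vertex of the feasible region:
  z(0, 0) = 0
  z(10, 0) = 100
  z(5, 10) = 140  ←
  z(0, 13.33) = 120
The maximum is at x_1 = 5, x_2 = 10.

x_1 = 5, x_2 = 10, z = 140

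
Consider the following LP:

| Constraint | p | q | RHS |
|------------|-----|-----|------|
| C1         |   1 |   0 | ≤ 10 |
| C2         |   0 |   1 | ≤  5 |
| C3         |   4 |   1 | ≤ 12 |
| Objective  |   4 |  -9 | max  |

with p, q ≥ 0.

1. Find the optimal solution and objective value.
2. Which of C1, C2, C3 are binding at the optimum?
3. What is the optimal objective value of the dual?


1. p = 3, q = 0, z = 12
2. C3
3. 12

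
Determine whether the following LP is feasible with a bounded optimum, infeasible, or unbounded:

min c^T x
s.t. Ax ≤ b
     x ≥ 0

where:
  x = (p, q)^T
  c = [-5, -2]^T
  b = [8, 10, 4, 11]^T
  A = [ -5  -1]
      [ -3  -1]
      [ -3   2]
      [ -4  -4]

Unbounded (objective can decrease without bound)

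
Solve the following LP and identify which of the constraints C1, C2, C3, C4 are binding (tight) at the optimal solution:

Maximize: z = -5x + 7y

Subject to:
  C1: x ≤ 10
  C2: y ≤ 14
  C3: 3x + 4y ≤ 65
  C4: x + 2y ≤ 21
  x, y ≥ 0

At x = 0, y = 10.5, compute slack b - a·x for each constraint:
  C1: 10 − 0 = 10  (slack)
  C2: 14 − 10.5 = 3.5  (slack)
  C3: 65 − 42 = 23  (slack)
  C4: 21 − 21 = 0  (binding)

Optimal: x = 0, y = 10.5
Binding: C4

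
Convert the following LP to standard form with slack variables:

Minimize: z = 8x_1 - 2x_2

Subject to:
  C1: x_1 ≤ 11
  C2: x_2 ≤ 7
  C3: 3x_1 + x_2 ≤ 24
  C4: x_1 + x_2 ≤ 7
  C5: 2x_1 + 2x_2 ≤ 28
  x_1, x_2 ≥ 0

min z = 8x_1 - 2x_2

s.t.
  x_1 + s1 = 11
  x_2 + s2 = 7
  3x_1 + x_2 + s3 = 24
  x_1 + x_2 + s4 = 7
  2x_1 + 2x_2 + s5 = 28
  x_1, x_2, s1, s2, s3, s4, s5 ≥ 0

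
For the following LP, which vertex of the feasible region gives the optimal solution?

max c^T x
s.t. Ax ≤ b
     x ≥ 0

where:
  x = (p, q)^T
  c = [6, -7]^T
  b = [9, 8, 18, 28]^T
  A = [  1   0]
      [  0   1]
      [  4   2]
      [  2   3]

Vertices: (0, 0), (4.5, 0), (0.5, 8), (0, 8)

Evaluate the objective at each vertex of the feasible region:
  z(0, 0) = 0
  z(4.5, 0) = 27  ←
  z(0.5, 8) = -53
  z(0, 8) = -56
The maximum is at p = 4.5, q = 0.

(4.5, 0)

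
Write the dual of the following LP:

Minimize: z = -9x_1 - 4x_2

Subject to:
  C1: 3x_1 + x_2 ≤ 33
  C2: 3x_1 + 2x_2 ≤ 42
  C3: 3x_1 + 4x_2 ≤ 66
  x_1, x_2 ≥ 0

Primal min cᵀx s.t. Ax ≤ b, x ≥ 0  →  Dual max −bᵀy s.t. Aᵀy ≥ −c, y ≥ 0.

Maximize: z = -33y1 - 42y2 - 66y3

Subject to:
  3y1 + 3y2 + 3y3 ≥ 9
  y1 + 2y2 + 4y3 ≥ 4
  y1, y2, y3 ≥ 0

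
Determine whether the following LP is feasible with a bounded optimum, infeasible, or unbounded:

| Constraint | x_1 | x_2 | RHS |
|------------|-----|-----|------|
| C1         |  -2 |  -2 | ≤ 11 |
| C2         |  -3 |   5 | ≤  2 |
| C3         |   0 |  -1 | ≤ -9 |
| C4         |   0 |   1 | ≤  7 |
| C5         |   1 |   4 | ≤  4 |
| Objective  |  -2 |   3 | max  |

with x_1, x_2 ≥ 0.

Infeasible (no feasible solution exists)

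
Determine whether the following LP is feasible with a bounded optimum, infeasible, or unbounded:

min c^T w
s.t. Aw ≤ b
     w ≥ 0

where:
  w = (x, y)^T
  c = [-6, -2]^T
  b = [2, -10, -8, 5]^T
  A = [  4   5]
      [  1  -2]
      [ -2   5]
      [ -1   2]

Infeasible (no feasible solution exists)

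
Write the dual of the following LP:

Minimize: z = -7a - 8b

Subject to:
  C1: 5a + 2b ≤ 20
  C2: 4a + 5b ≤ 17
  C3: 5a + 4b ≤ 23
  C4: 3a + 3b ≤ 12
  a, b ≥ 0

Primal min cᵀx s.t. Ax ≤ b, x ≥ 0  →  Dual max −bᵀy s.t. Aᵀy ≥ −c, y ≥ 0.

Maximize: z = -20y1 - 17y2 - 23y3 - 12y4

Subject to:
  5y1 + 4y2 + 5y3 + 3y4 ≥ 7
  2y1 + 5y2 + 4y3 + 3y4 ≥ 8
  y1, y2, y3, y4 ≥ 0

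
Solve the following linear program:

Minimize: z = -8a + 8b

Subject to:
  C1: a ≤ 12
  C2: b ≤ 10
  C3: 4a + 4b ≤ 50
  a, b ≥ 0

Evaluate the objective at each vertex of the feasible region:
  z(0, 0) = 0
  z(12, 0) = -96  ←
  z(12, 0.5) = -92
  z(2.5, 10) = 60
  z(0, 10) = 80
The minimum is at a = 12, b = 0.

a = 12, b = 0, z = -96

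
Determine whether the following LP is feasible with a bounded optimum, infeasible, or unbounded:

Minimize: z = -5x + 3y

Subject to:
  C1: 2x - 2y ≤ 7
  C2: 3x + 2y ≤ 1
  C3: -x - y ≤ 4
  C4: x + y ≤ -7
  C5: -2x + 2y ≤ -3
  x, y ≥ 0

Infeasible (no feasible solution exists)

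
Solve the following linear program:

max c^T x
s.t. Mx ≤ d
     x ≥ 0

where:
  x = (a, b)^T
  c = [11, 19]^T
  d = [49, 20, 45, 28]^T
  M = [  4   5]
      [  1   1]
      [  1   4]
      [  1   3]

Evaluate the objective at each vertex of the feasible region:
  z(0, 0) = 0
  z(12.25, 0) = 134.8
  z(1, 9) = 182  ←
  z(0, 9.333) = 177.3
The maximum is at a = 1, b = 9.

a = 1, b = 9, z = 182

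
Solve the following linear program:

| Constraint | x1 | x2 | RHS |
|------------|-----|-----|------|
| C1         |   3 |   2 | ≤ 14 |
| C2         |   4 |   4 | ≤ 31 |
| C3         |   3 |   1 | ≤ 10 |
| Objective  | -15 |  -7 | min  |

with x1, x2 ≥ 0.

Evaluate the objective at each vertex of the feasible region:
  z(0, 0) = 0
  z(3.333, 0) = -50
  z(2, 4) = -58  ←
  z(0, 7) = -49
The minimum is at x1 = 2, x2 = 4.

x1 = 2, x2 = 4, z = -58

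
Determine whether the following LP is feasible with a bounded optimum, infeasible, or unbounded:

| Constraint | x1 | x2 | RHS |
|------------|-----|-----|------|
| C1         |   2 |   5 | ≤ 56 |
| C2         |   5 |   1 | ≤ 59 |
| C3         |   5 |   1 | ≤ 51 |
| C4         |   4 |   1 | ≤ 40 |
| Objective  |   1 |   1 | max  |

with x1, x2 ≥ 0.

Feasible with a bounded optimal solution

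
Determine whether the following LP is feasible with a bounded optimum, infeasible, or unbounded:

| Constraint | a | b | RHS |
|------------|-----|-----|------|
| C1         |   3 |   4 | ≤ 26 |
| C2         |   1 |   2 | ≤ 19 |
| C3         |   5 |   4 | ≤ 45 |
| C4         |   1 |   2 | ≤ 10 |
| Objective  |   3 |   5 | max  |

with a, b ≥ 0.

Feasible with a bounded optimal solution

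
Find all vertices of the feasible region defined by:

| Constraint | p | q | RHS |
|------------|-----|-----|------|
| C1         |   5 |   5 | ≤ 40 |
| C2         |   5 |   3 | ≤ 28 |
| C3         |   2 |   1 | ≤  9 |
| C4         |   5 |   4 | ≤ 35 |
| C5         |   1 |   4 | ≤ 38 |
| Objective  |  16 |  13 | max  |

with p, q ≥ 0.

(0, 0), (4.5, 0), (1, 7), (0, 8)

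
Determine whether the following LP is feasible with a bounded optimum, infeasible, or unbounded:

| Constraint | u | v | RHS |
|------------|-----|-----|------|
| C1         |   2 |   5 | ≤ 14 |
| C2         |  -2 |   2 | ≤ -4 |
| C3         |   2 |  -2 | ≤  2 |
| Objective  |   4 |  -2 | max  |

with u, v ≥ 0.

Infeasible (no feasible solution exists)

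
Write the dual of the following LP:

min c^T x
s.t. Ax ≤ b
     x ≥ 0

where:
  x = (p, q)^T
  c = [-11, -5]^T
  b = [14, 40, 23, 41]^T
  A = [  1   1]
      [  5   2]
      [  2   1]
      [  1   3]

Primal min cᵀx s.t. Ax ≤ b, x ≥ 0  →  Dual max −bᵀy s.t. Aᵀy ≥ −c, y ≥ 0.

Maximize: z = -14y1 - 40y2 - 23y3 - 41y4

Subject to:
  y1 + 5y2 + 2y3 + y4 ≥ 11
  y1 + 2y2 + y3 + 3y4 ≥ 5
  y1, y2, y3, y4 ≥ 0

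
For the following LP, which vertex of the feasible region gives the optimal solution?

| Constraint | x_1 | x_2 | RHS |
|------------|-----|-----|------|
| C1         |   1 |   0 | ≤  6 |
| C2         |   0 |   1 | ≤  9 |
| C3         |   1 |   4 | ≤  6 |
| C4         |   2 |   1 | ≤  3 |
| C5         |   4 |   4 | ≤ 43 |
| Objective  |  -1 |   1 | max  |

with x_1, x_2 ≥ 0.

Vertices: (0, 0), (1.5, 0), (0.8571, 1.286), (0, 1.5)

Evaluate the objective at each vertex of the feasible region:
  z(0, 0) = 0
  z(1.5, 0) = -1.5
  z(0.8571, 1.286) = 0.4286
  z(0, 1.5) = 1.5  ←
The maximum is at x_1 = 0, x_2 = 1.5.

(0, 1.5)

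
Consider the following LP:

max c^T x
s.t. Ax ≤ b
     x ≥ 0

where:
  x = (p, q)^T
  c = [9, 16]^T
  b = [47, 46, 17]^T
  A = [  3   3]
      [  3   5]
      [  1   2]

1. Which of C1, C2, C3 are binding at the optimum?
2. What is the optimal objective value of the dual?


1. C2, C3
2. 143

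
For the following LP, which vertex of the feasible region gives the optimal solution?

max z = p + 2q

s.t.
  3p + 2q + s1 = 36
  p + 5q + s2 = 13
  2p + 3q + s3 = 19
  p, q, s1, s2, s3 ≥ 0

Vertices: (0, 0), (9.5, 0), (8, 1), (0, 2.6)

Evaluate the objective at each vertex of the feasible region:
  z(0, 0) = 0
  z(9.5, 0) = 9.5
  z(8, 1) = 10  ←
  z(0, 2.6) = 5.2
The maximum is at p = 8, q = 1.

(8, 1)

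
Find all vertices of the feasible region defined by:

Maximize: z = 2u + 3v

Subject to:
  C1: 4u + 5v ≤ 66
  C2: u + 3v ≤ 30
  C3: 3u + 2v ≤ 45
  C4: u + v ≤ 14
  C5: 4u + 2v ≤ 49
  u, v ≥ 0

(0, 0), (12.25, 0), (10.5, 3.5), (6, 8), (0, 10)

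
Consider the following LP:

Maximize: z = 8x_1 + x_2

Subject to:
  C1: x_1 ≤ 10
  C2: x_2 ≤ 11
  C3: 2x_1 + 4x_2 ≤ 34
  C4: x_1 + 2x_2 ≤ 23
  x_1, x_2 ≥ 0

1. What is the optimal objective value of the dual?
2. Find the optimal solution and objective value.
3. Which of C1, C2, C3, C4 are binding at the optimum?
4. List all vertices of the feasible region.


1. 83.5
2. x_1 = 10, x_2 = 3.5, z = 83.5
3. C1, C3
4. (0, 0), (10, 0), (10, 3.5), (0, 8.5)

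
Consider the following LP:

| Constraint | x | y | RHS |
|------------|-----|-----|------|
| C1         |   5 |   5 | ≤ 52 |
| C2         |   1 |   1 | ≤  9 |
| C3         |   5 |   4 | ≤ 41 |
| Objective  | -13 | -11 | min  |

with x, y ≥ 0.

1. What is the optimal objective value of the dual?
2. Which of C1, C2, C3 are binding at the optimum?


1. -109
2. C2, C3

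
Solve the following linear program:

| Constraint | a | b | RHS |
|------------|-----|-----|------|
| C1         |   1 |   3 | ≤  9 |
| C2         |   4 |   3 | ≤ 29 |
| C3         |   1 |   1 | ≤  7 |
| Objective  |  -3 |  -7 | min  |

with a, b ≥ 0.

Evaluate the objective at each vertex of the feasible region:
  z(0, 0) = 0
  z(7, 0) = -21
  z(6, 1) = -25  ←
  z(0, 3) = -21
The minimum is at a = 6, b = 1.

a = 6, b = 1, z = -25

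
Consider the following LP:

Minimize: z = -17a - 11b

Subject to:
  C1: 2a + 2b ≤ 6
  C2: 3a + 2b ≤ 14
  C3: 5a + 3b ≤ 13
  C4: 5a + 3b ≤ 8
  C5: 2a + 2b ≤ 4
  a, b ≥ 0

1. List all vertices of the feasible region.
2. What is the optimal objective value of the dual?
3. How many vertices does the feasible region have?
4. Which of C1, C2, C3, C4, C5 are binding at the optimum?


1. (0, 0), (1.6, 0), (1, 1), (0, 2)
2. -28
3. 4
4. C4, C5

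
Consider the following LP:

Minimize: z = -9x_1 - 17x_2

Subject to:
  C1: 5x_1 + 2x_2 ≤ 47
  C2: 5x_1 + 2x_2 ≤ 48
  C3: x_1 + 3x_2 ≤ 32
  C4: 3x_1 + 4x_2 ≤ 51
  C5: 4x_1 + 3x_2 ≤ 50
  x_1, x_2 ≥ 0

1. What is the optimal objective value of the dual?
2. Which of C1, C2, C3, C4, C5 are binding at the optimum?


1. -198
2. C3, C4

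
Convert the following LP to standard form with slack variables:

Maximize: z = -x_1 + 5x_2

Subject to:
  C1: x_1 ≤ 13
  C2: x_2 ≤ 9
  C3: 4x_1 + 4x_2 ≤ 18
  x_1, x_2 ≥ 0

max z = -x_1 + 5x_2

s.t.
  x_1 + s1 = 13
  x_2 + s2 = 9
  4x_1 + 4x_2 + s3 = 18
  x_1, x_2, s1, s2, s3 ≥ 0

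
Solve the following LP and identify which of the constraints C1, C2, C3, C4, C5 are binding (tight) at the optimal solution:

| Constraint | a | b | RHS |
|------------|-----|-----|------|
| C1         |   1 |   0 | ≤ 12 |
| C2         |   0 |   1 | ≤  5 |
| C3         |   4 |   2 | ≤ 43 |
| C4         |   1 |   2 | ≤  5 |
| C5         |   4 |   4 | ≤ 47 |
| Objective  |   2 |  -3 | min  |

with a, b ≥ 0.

At a = 0, b = 2.5, compute slack b - a·x for each constraint:
  C1: 12 − 0 = 12  (slack)
  C2: 5 − 2.5 = 2.5  (slack)
  C3: 43 − 5 = 38  (slack)
  C4: 5 − 5 = 0  (binding)
  C5: 47 − 10 = 37  (slack)

Optimal: a = 0, b = 2.5
Binding: C4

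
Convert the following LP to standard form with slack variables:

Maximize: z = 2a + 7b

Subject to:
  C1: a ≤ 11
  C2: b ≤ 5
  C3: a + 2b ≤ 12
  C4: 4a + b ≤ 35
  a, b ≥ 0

max z = 2a + 7b

s.t.
  a + s1 = 11
  b + s2 = 5
  a + 2b + s3 = 12
  4a + b + s4 = 35
  a, b, s1, s2, s3, s4 ≥ 0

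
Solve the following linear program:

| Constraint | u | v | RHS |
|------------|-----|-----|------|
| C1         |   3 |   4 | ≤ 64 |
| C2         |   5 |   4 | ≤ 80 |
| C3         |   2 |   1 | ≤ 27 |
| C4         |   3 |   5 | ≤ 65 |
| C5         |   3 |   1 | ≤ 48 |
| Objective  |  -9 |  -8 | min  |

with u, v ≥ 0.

Evaluate the objective at each vertex of the feasible region:
  z(0, 0) = 0
  z(13.5, 0) = -121.5
  z(10, 7) = -146  ←
  z(0, 13) = -104
The minimum is at u = 10, v = 7.

u = 10, v = 7, z = -146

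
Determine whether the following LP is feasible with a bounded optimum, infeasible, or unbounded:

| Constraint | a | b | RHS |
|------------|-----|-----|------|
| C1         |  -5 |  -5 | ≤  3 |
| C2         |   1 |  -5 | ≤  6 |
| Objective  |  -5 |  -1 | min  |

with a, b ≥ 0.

Unbounded (objective can decrease without bound)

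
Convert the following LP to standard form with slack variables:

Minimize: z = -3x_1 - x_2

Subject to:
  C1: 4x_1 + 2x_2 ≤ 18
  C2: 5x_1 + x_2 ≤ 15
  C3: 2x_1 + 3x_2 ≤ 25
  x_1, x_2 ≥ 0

min z = -3x_1 - x_2

s.t.
  4x_1 + 2x_2 + s1 = 18
  5x_1 + x_2 + s2 = 15
  2x_1 + 3x_2 + s3 = 25
  x_1, x_2, s1, s2, s3 ≥ 0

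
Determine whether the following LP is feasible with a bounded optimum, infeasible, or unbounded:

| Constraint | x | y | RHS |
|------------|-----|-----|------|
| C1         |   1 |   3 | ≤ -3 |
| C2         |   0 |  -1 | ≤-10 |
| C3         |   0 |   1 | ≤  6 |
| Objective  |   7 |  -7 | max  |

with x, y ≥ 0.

Infeasible (no feasible solution exists)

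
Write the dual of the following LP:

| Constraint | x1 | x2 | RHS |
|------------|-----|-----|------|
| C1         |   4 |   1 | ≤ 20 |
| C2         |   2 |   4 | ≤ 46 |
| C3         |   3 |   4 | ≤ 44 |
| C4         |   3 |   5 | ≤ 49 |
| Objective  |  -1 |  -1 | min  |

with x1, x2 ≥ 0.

Primal min cᵀx s.t. Ax ≤ b, x ≥ 0  →  Dual max −bᵀy s.t. Aᵀy ≥ −c, y ≥ 0.

Maximize: z = -20y1 - 46y2 - 44y3 - 49y4

Subject to:
  4y1 + 2y2 + 3y3 + 3y4 ≥ 1
  y1 + 4y2 + 4y3 + 5y4 ≥ 1
  y1, y2, y3, y4 ≥ 0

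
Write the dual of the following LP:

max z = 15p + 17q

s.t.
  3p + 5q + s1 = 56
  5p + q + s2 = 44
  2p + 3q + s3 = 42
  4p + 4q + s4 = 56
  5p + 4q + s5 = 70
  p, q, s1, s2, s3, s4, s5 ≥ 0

Primal max cᵀx s.t. Ax ≤ b, x ≥ 0  →  Dual min bᵀy s.t. Aᵀy ≥ c, y ≥ 0.

Minimize: z = 56y1 + 44y2 + 42y3 + 56y4 + 70y5

Subject to:
  3y1 + 5y2 + 2y3 + 4y4 + 5y5 ≥ 15
  5y1 + y2 + 3y3 + 4y4 + 4y5 ≥ 17
  y1, y2, y3, y4, y5 ≥ 0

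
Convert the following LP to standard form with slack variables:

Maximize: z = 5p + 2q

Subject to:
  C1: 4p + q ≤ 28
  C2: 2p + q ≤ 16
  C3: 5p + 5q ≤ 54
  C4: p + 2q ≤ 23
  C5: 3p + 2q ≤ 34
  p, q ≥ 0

max z = 5p + 2q

s.t.
  4p + q + s1 = 28
  2p + q + s2 = 16
  5p + 5q + s3 = 54
  p + 2q + s4 = 23
  3p + 2q + s5 = 34
  p, q, s1, s2, s3, s4, s5 ≥ 0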